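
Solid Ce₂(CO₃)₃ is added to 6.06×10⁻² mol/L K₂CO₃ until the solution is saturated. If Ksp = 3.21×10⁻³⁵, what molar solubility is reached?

1.90×10⁻¹⁶ M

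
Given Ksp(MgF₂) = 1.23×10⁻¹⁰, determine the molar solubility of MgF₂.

MgF₂(s) ⇌ Mg²⁺(aq) + 2 F⁻(aq)
With molar solubility s: [Mg²⁺] = s, [F⁻] = 2s.
Ksp = [Mg²⁺][F⁻]^2 = s · (2s)^2 = 4s^3
4s^3 = 1.23×10⁻¹⁰  ⇒  s^3 = 3.08×10⁻¹¹
s = (3.08×10⁻¹¹)^(1/3) = 3.13×10⁻⁴ mol/L

3.13×10⁻⁴ M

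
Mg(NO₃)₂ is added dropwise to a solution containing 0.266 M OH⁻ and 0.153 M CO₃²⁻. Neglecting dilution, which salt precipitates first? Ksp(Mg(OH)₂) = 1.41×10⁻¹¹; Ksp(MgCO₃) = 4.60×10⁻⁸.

Mg(OH)₂

Each salt precipitates once Q = Ksp for that salt.
For Mg(OH)₂: [Mg²⁺] = (Ksp/[OH⁻]^2) = 1.99×10⁻¹⁰ M
For MgCO₃: [Mg²⁺] = (Ksp/[CO₃²⁻]) = 3.01×10⁻⁷ M
The smaller threshold [Mg²⁺] is reached first, so Mg(OH)₂ precipitates first.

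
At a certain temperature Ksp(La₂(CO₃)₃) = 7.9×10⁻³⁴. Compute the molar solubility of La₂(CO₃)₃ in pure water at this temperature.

La₂(CO₃)₃(s) ⇌ 2 La³⁺(aq) + 3 CO₃²⁻(aq)
If s mol/L of La₂(CO₃)₃ dissolves, [La³⁺] = 2s and [CO₃²⁻] = 3s.
Ksp = [La³⁺]^2[CO₃²⁻]^3 = (2s)^2 · (3s)^3 = 108s^5
108s^5 = 7.9×10⁻³⁴  ⇒  s^5 = 7.3×10⁻³⁶
Taking the 5th root, s = 9.4×10⁻⁸ M.

9.4×10⁻⁸ M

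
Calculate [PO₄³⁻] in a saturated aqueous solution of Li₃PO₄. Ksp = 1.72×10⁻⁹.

Li₃PO₄(s) ⇌ 3 Li⁺(aq) + PO₄³⁻(aq)
With molar solubility s: [Li⁺] = 3s, [PO₄³⁻] = s.
Ksp = [Li⁺]^3[PO₄³⁻] = (3s)^3 · s = 27s^4 = 1.72×10⁻⁹
s = 2.83×10⁻³ mol L⁻¹
[PO₄³⁻] = s = 2.83×10⁻³ mol L⁻¹

2.83×10⁻³ M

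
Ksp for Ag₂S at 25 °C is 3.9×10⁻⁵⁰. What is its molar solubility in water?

2.1×10⁻¹⁷ M

Ag₂S(s) ⇌ 2 Ag⁺(aq) + S²⁻(aq)
With molar solubility s: [Ag⁺] = 2s, [S²⁻] = s.
Ksp = [Ag⁺]^2[S²⁻] = (2s)^2 · s = 4s^3
4s^3 = 3.9×10⁻⁵⁰  ⇒  s^3 = 9.8×10⁻⁵¹
s = 2.1×10⁻¹⁷ mol L⁻¹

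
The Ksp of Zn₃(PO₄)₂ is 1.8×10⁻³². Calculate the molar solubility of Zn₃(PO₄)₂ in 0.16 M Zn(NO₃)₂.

1.0×10⁻¹⁵ M

Zn₃(PO₄)₂(s) ⇌ 3 Zn²⁺(aq) + 2 PO₄³⁻(aq)
The solution already contains Zn²⁺ at 0.16 M. Let s be the molar solubility of Zn₃(PO₄)₂.
[Zn²⁺] ≈ 0.16 M (common ion dominates); [PO₄³⁻] = 2s.
Ksp = [Zn²⁺]^3[PO₄³⁻]^2 = (0.16)^3(2s)^2
(2s)^2 = 1.8×10⁻³² / (0.16)^3 = 4.4×10⁻³⁰
s = 1.0×10⁻¹⁵ M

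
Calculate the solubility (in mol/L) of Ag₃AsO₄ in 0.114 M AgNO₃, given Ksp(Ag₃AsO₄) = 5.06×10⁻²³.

Ag₃AsO₄(s) ⇌ 3 Ag⁺(aq) + AsO₄³⁻(aq)
The solution already contains Ag⁺ at 0.114 M. Let s be the molar solubility of Ag₃AsO₄.
[Ag⁺] ≈ 0.114 M (common ion dominates); [AsO₄³⁻] = s.
Ksp = [Ag⁺]^3[AsO₄³⁻] = (0.114)^3s
s = 5.06×10⁻²³ / (0.114)^3 = 3.42×10⁻²⁰
s = 3.42×10⁻²⁰ M

3.42×10⁻²⁰ M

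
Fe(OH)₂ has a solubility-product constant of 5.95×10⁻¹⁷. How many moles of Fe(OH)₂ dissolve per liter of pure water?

2.46×10⁻⁶ M

Fe(OH)₂(s) ⇌ Fe²⁺(aq) + 2 OH⁻(aq)
Call the molar solubility s, so that [Fe²⁺] = s and [OH⁻] = 2s.
Ksp = [Fe²⁺][OH⁻]^2 = s · (2s)^2 = 4s^3
4s^3 = 5.95×10⁻¹⁷  ⇒  s^3 = 1.49×10⁻¹⁷
Taking the 3rd root, s = 2.46×10⁻⁶ mol L⁻¹.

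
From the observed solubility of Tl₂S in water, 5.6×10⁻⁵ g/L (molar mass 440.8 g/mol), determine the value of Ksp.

s = (5.6×10⁻⁵ g L⁻¹)/(440.8 g mol⁻¹) = 1.270×10⁻⁷ M
Tl₂S(s) ⇌ 2 Tl⁺(aq) + S²⁻(aq)
Let s be the molar solubility. Then [Tl⁺] = 2s and [S²⁻] = s.
Ksp = [Tl⁺]^2[S²⁻] = (2s)^2 · s = 4s^3
Ksp = 4 × (1.270×10⁻⁷)^3 = 8.2×10⁻²¹

Ksp = 8.2×10⁻²¹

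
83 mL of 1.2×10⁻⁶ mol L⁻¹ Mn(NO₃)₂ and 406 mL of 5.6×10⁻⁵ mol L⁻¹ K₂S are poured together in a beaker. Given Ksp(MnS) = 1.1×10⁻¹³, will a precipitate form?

After mixing, V = 83 mL + 406 mL = 489 mL.
[Mn²⁺] = (1.2×10⁻⁶)(83)/489 = 2.0×10⁻⁷ mol L⁻¹
[S²⁻] = (5.6×10⁻⁵)(406)/489 = 4.6×10⁻⁵ mol L⁻¹
Q = [Mn²⁺][S²⁻] = 9.5×10⁻¹²
Because Q > Ksp (9.5×10⁻¹² vs 1.1×10⁻¹³), a precipitate of MnS forms.

Yes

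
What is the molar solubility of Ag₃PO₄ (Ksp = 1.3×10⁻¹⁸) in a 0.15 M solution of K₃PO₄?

Ag₃PO₄(s) ⇌ 3 Ag⁺(aq) + PO₄³⁻(aq)
With PO₄³⁻ already at 0.15 M and s small, take [PO₄³⁻] ≈ 0.15 M and [Ag⁺] = 3s.
Ksp = [Ag⁺]^3[PO₄³⁻] = (3s)^3(0.15)
(3s)^3 = 1.3×10⁻¹⁸ / (0.15) = 8.7×10⁻¹⁸
s = 6.8×10⁻⁷ M

6.8×10⁻⁷ M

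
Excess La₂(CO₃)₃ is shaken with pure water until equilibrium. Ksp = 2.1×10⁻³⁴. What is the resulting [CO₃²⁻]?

2.2×10⁻⁷ M

La₂(CO₃)₃(s) ⇌ 2 La³⁺(aq) + 3 CO₃²⁻(aq)
For each mole of La₂(CO₃)₃ that dissolves per liter, [La³⁺] = 2s and [CO₃²⁻] = 3s; let s denote this solubility.
Ksp = [La³⁺]^2[CO₃²⁻]^3 = (2s)^2 · (3s)^3 = 108s^5 = 2.1×10⁻³⁴
s = 7.2×10⁻⁸ mol/L
[CO₃²⁻] = 3s = 2.2×10⁻⁷ mol/L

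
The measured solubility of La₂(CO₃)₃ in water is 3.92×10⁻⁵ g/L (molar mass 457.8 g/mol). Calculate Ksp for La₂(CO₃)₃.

Ksp = 4.97×10⁻³⁴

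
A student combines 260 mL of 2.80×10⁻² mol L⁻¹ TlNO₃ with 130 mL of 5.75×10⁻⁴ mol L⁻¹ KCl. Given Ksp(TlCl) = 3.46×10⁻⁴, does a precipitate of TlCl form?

After mixing, V = 260 mL + 130 mL = 390 mL.
[Tl⁺] = (2.80×10⁻²)(260)/390 = 1.87×10⁻² mol L⁻¹
[Cl⁻] = (5.75×10⁻⁴)(130)/390 = 1.92×10⁻⁴ mol L⁻¹
Q = [Tl⁺][Cl⁻] = 3.58×10⁻⁶
Q < Ksp (3.58×10⁻⁶ vs 3.46×10⁻⁴); the solution remains unsaturated and no precipitate forms.

No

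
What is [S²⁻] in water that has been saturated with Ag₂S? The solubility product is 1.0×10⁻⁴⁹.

2.9×10⁻¹⁷ M

Ag₂S(s) ⇌ 2 Ag⁺(aq) + S²⁻(aq)
For each mole of Ag₂S that dissolves per liter, [Ag⁺] = 2s and [S²⁻] = s; let s denote this solubility.
Ksp = [Ag⁺]^2[S²⁻] = (2s)^2 · s = 4s^3 = 1.0×10⁻⁴⁹
s = 2.9×10⁻¹⁷ mol L⁻¹
[S²⁻] = s = 2.9×10⁻¹⁷ mol L⁻¹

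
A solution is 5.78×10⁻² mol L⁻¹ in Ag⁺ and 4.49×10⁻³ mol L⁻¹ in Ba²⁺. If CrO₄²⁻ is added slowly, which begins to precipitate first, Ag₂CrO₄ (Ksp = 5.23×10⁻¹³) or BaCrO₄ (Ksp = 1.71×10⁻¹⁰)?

Ag₂CrO₄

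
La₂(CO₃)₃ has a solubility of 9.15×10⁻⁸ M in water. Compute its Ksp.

Ksp = 6.93×10⁻³⁴

La₂(CO₃)₃(s) ⇌ 2 La³⁺(aq) + 3 CO₃²⁻(aq)
For each mole of La₂(CO₃)₃ that dissolves per liter, [La³⁺] = 2s and [CO₃²⁻] = 3s; let s denote this solubility.
Ksp = [La³⁺]^2[CO₃²⁻]^3 = (2s)^2 · (3s)^3 = 108s^5
Ksp = 108 × (9.15×10⁻⁸)^5 = 6.93×10⁻³⁴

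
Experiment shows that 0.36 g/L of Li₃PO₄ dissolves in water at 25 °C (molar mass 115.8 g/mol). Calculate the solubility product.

Ksp = 2.5×10⁻⁹

Convert to molarity: s = 0.36 / 115.8 = 3.109×10⁻³ mol/L
Li₃PO₄(s) ⇌ 3 Li⁺(aq) + PO₄³⁻(aq)
If s mol/L of Li₃PO₄ dissolves, [Li⁺] = 3s and [PO₄³⁻] = s.
Ksp = [Li⁺]^3[PO₄³⁻] = (3s)^3 · s = 27s^4
Ksp = 27 × (3.109×10⁻³)^4 = 2.5×10⁻⁹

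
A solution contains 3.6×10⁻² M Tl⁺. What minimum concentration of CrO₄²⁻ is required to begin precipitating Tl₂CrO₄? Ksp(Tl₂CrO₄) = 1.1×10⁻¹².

8.5×10⁻¹⁰ M

Each salt precipitates once Q = Ksp for that salt.
Tl₂CrO₄(s) ⇌ 2 Tl⁺(aq) + CrO₄²⁻(aq)
Ksp = [Tl⁺]^2[CrO₄²⁻] = [CrO₄²⁻](3.6×10⁻²)^2
[CrO₄²⁻] = 1.1×10⁻¹² / (3.6×10⁻²)^2 = 8.5×10⁻¹⁰
[CrO₄²⁻] = 8.5×10⁻¹⁰ M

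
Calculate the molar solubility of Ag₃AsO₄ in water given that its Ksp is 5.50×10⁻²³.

Ag₃AsO₄(s) ⇌ 3 Ag⁺(aq) + AsO₄³⁻(aq)
With molar solubility s: [Ag⁺] = 3s, [AsO₄³⁻] = s.
Ksp = [Ag⁺]^3[AsO₄³⁻] = (3s)^3 · s = 27s^4
27s^4 = 5.50×10⁻²³  ⇒  s^4 = 2.04×10⁻²⁴
s = (2.04×10⁻²⁴)^(1/4) = 1.19×10⁻⁶ mol L⁻¹

1.19×10⁻⁶ M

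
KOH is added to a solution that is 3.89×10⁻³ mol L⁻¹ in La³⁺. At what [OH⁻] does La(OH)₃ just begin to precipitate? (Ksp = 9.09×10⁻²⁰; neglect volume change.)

Precipitation of each salt begins when its ion product equals Ksp.
La(OH)₃(s) ⇌ La³⁺(aq) + 3 OH⁻(aq)
Ksp = [La³⁺][OH⁻]^3 = [OH⁻]^3(3.89×10⁻³)
[OH⁻]^3 = 9.09×10⁻²⁰ / (3.89×10⁻³) = 2.34×10⁻¹⁷
[OH⁻] = 2.86×10⁻⁶ mol L⁻¹

2.86×10⁻⁶ M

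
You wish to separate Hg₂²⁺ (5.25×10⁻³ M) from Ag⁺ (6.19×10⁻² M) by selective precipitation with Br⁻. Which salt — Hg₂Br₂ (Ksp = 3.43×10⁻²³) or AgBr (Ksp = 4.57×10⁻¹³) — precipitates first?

AgBr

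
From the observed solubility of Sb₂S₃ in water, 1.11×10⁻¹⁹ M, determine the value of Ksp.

Ksp = 1.82×10⁻⁹³

Sb₂S₃(s) ⇌ 2 Sb³⁺(aq) + 3 S²⁻(aq)
With molar solubility s: [Sb³⁺] = 2s, [S²⁻] = 3s.
Ksp = [Sb³⁺]^2[S²⁻]^3 = (2s)^2 · (3s)^3 = 108s^5
Ksp = 108 × (1.11×10⁻¹⁹)^5 = 1.82×10⁻⁹³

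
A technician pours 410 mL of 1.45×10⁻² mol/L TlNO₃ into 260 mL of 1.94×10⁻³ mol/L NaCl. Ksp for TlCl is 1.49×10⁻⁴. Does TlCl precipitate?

No

Total volume after mixing = 410 + 260 = 670 mL.
[Tl⁺] = (1.45×10⁻²)(410)/670 = 8.87×10⁻³ mol/L
[Cl⁻] = (1.94×10⁻³)(260)/670 = 7.53×10⁻⁴ mol/L
Q = [Tl⁺][Cl⁻] = 6.68×10⁻⁶
Since Q (6.68×10⁻⁶) is less than Ksp (1.49×10⁻⁴), no TlCl precipitates.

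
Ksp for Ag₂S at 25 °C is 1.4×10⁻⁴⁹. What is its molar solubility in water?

3.3×10⁻¹⁷ M

Ag₂S(s) ⇌ 2 Ag⁺(aq) + S²⁻(aq)
If s mol/L of Ag₂S dissolves, [Ag⁺] = 2s and [S²⁻] = s.
Ksp = [Ag⁺]^2[S²⁻] = (2s)^2 · s = 4s^3
4s^3 = 1.4×10⁻⁴⁹  ⇒  s^3 = 3.5×10⁻⁵⁰
s = (3.5×10⁻⁵⁰)^(1/3) = 3.3×10⁻¹⁷ mol/L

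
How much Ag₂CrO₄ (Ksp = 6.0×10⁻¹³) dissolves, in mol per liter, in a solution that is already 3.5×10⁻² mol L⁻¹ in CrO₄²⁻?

2.1×10⁻⁶ M

Ag₂CrO₄(s) ⇌ 2 Ag⁺(aq) + CrO₄²⁻(aq)
Let s be the solubility of Ag₂CrO₄ here. The common ion gives [CrO₄²⁻] ≈ 3.5×10⁻² mol L⁻¹, and [Ag⁺] = 2s.
Ksp = [Ag⁺]^2[CrO₄²⁻] = (2s)^2(3.5×10⁻²)
(2s)^2 = 6.0×10⁻¹³ / (3.5×10⁻²) = 1.7×10⁻¹¹
s = 2.1×10⁻⁶ mol L⁻¹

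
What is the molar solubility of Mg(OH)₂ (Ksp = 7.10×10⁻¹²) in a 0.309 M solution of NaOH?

Mg(OH)₂(s) ⇌ Mg²⁺(aq) + 2 OH⁻(aq)
Let s be the solubility of Mg(OH)₂ here. The common ion gives [OH⁻] ≈ 0.309 M, and [Mg²⁺] = s.
Ksp = [Mg²⁺][OH⁻]^2 = s(0.309)^2
s = 7.10×10⁻¹² / (0.309)^2 = 7.44×10⁻¹¹
s = 7.44×10⁻¹¹ M

7.44×10⁻¹¹ M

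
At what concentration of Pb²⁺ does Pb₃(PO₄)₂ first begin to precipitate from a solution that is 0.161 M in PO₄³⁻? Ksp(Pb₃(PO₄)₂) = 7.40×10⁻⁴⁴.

Precipitation begins when Q = Ksp.
Pb₃(PO₄)₂(s) ⇌ 3 Pb²⁺(aq) + 2 PO₄³⁻(aq)
Ksp = [Pb²⁺]^3[PO₄³⁻]^2 = [Pb²⁺]^3(0.161)^2
[Pb²⁺]^3 = 7.40×10⁻⁴⁴ / (0.161)^2 = 2.85×10⁻⁴²
[Pb²⁺] = 1.42×10⁻¹⁴ M

1.42×10⁻¹⁴ M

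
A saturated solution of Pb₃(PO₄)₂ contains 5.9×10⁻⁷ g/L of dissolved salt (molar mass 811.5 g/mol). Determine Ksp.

Ksp = 2.2×10⁻⁴⁴

s = (5.9×10⁻⁷ g L⁻¹)/(811.5 g mol⁻¹) = 7.270×10⁻¹⁰ M
Pb₃(PO₄)₂(s) ⇌ 3 Pb²⁺(aq) + 2 PO₄³⁻(aq)
Call the molar solubility s, so that [Pb²⁺] = 3s and [PO₄³⁻] = 2s.
Ksp = [Pb²⁺]^3[PO₄³⁻]^2 = (3s)^3 · (2s)^2 = 108s^5
Ksp = 108 × (7.270×10⁻¹⁰)^5 = 2.2×10⁻⁴⁴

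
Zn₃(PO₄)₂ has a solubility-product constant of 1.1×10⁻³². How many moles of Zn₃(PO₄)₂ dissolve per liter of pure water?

1.6×10⁻⁷ M

Zn₃(PO₄)₂(s) ⇌ 3 Zn²⁺(aq) + 2 PO₄³⁻(aq)
Let s be the molar solubility. Then [Zn²⁺] = 3s and [PO₄³⁻] = 2s.
Ksp = [Zn²⁺]^3[PO₄³⁻]^2 = (3s)^3 · (2s)^2 = 108s^5
108s^5 = 1.1×10⁻³²  ⇒  s^5 = 1.0×10⁻³⁴
s = 1.6×10⁻⁷ mol/L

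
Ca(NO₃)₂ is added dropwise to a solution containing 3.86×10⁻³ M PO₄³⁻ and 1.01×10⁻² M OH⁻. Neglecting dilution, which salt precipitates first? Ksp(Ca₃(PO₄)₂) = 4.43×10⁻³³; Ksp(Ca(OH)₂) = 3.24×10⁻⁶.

Precipitation begins when Q = Ksp.
For Ca₃(PO₄)₂: [Ca²⁺] = (Ksp/[PO₄³⁻]^2)^(1/3) = 6.67×10⁻¹⁰ M
For Ca(OH)₂: [Ca²⁺] = (Ksp/[OH⁻]^2) = 3.18×10⁻² M
Since Ca₃(PO₄)₂ needs less Ca²⁺ to reach saturation, it precipitates first.

Ca₃(PO₄)₂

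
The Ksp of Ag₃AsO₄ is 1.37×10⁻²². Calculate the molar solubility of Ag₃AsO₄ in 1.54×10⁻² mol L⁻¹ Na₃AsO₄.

6.91×10⁻⁸ M

Ag₃AsO₄(s) ⇌ 3 Ag⁺(aq) + AsO₄³⁻(aq)
The solution already contains AsO₄³⁻ at 1.54×10⁻² mol L⁻¹. Let s be the molar solubility of Ag₃AsO₄.
[AsO₄³⁻] ≈ 1.54×10⁻² mol L⁻¹ (common ion dominates); [Ag⁺] = 3s.
Ksp = [Ag⁺]^3[AsO₄³⁻] = (3s)^3(1.54×10⁻²)
(3s)^3 = 1.37×10⁻²² / (1.54×10⁻²) = 8.90×10⁻²¹
s = 6.91×10⁻⁸ mol L⁻¹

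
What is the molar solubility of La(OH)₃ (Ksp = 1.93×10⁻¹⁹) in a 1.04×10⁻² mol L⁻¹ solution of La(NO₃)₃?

8.83×10⁻⁷ M

La(OH)₃(s) ⇌ La³⁺(aq) + 3 OH⁻(aq)
With La³⁺ already at 1.04×10⁻² mol L⁻¹ and s small, take [La³⁺] ≈ 1.04×10⁻² mol L⁻¹ and [OH⁻] = 3s.
Ksp = [La³⁺][OH⁻]^3 = (1.04×10⁻²)(3s)^3
(3s)^3 = 1.93×10⁻¹⁹ / (1.04×10⁻²) = 1.86×10⁻¹⁷
s = 8.83×10⁻⁷ mol L⁻¹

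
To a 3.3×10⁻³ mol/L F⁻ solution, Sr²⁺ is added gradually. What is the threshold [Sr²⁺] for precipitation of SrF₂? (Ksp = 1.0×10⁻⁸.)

A salt starts to precipitate once the ion product Q reaches its Ksp.
SrF₂(s) ⇌ Sr²⁺(aq) + 2 F⁻(aq)
Ksp = [Sr²⁺][F⁻]^2 = [Sr²⁺](3.3×10⁻³)^2
[Sr²⁺] = 1.0×10⁻⁸ / (3.3×10⁻³)^2 = 9.2×10⁻⁴
[Sr²⁺] = 9.2×10⁻⁴ mol/L

9.2×10⁻⁴ M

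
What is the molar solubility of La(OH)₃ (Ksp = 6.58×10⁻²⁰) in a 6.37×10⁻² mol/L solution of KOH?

2.55×10⁻¹⁶ M

La(OH)₃(s) ⇌ La³⁺(aq) + 3 OH⁻(aq)
OH⁻ is already present at 6.37×10⁻² mol/L. If s mol/L of La(OH)₃ dissolves, [La³⁺] = s while [OH⁻] ≈ 6.37×10⁻² mol/L.
Ksp = [La³⁺][OH⁻]^3 = s(6.37×10⁻²)^3
s = 6.58×10⁻²⁰ / (6.37×10⁻²)^3 = 2.55×10⁻¹⁶
s = 2.55×10⁻¹⁶ mol/L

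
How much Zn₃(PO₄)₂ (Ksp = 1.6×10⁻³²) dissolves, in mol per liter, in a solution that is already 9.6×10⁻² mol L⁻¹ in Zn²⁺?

2.1×10⁻¹⁵ M

Zn₃(PO₄)₂(s) ⇌ 3 Zn²⁺(aq) + 2 PO₄³⁻(aq)
Zn²⁺ is already present at 9.6×10⁻² mol L⁻¹. If s mol/L of Zn₃(PO₄)₂ dissolves, [PO₄³⁻] = 2s while [Zn²⁺] ≈ 9.6×10⁻² mol L⁻¹.
Ksp = [Zn²⁺]^3[PO₄³⁻]^2 = (9.6×10⁻²)^3(2s)^2
(2s)^2 = 1.6×10⁻³² / (9.6×10⁻²)^3 = 1.8×10⁻²⁹
s = 2.1×10⁻¹⁵ mol L⁻¹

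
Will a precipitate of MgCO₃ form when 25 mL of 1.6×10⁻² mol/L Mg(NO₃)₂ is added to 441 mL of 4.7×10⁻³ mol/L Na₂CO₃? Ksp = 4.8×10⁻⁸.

Yes

The combined volume is 466 mL.
[Mg²⁺] = (1.6×10⁻²)(25)/466 = 8.6×10⁻⁴ mol/L
[CO₃²⁻] = (4.7×10⁻³)(441)/466 = 4.4×10⁻³ mol/L
Q = [Mg²⁺][CO₃²⁻] = 3.8×10⁻⁶
Q = 3.8×10⁻⁶ > Ksp = 4.8×10⁻⁸, so the solution is supersaturated and MgCO₃ precipitates.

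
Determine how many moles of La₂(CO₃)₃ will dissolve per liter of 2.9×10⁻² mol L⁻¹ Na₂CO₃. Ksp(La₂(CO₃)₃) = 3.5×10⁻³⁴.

1.9×10⁻¹⁵ M

La₂(CO₃)₃(s) ⇌ 2 La³⁺(aq) + 3 CO₃²⁻(aq)
The solution already contains CO₃²⁻ at 2.9×10⁻² mol L⁻¹. Let s be the molar solubility of La₂(CO₃)₃.
[CO₃²⁻] ≈ 2.9×10⁻² mol L⁻¹ (common ion dominates); [La³⁺] = 2s.
Ksp = [La³⁺]^2[CO₃²⁻]^3 = (2s)^2(2.9×10⁻²)^3
(2s)^2 = 3.5×10⁻³⁴ / (2.9×10⁻²)^3 = 1.4×10⁻²⁹
s = 1.9×10⁻¹⁵ mol L⁻¹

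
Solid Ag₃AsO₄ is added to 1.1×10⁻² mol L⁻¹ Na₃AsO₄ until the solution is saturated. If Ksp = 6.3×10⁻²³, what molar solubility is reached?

Ag₃AsO₄(s) ⇌ 3 Ag⁺(aq) + AsO₄³⁻(aq)
The solution already contains AsO₄³⁻ at 1.1×10⁻² mol L⁻¹. Let s be the molar solubility of Ag₃AsO₄.
[AsO₄³⁻] ≈ 1.1×10⁻² mol L⁻¹ (common ion dominates); [Ag⁺] = 3s.
Ksp = [Ag⁺]^3[AsO₄³⁻] = (3s)^3(1.1×10⁻²)
(3s)^3 = 6.3×10⁻²³ / (1.1×10⁻²) = 5.7×10⁻²¹
s = 6.0×10⁻⁸ mol L⁻¹

6.0×10⁻⁸ M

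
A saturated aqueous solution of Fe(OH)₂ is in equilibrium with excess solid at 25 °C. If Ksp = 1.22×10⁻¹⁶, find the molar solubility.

3.12×10⁻⁶ M

Fe(OH)₂(s) ⇌ Fe²⁺(aq) + 2 OH⁻(aq)
If s mol/L of Fe(OH)₂ dissolves, [Fe²⁺] = s and [OH⁻] = 2s.
Ksp = [Fe²⁺][OH⁻]^2 = s · (2s)^2 = 4s^3
4s^3 = 1.22×10⁻¹⁶  ⇒  s^3 = 3.05×10⁻¹⁷
Taking the 3rd root, s = 3.12×10⁻⁶ M.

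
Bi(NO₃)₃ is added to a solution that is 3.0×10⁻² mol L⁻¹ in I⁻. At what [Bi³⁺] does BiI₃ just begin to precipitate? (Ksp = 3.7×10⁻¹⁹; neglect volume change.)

1.4×10⁻¹⁴ M

Precipitation of each salt begins when its ion product equals Ksp.
BiI₃(s) ⇌ Bi³⁺(aq) + 3 I⁻(aq)
Ksp = [Bi³⁺][I⁻]^3 = [Bi³⁺](3.0×10⁻²)^3
[Bi³⁺] = 3.7×10⁻¹⁹ / (3.0×10⁻²)^3 = 1.4×10⁻¹⁴
[Bi³⁺] = 1.4×10⁻¹⁴ mol L⁻¹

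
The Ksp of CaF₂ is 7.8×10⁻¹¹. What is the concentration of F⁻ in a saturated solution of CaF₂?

5.4×10⁻⁴ M

CaF₂(s) ⇌ Ca²⁺(aq) + 2 F⁻(aq)
Let s be the molar solubility. Then [Ca²⁺] = s and [F⁻] = 2s.
Ksp = [Ca²⁺][F⁻]^2 = s · (2s)^2 = 4s^3 = 7.8×10⁻¹¹
s = 2.7×10⁻⁴ mol L⁻¹
[F⁻] = 2s = 5.4×10⁻⁴ mol L⁻¹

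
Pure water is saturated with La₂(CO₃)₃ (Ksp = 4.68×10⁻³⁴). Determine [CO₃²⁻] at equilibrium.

2.54×10⁻⁷ M

La₂(CO₃)₃(s) ⇌ 2 La³⁺(aq) + 3 CO₃²⁻(aq)
Let s be the molar solubility. Then [La³⁺] = 2s and [CO₃²⁻] = 3s.
Ksp = [La³⁺]^2[CO₃²⁻]^3 = (2s)^2 · (3s)^3 = 108s^5 = 4.68×10⁻³⁴
s = 8.46×10⁻⁸ mol/L
[CO₃²⁻] = 3s = 2.54×10⁻⁷ mol/L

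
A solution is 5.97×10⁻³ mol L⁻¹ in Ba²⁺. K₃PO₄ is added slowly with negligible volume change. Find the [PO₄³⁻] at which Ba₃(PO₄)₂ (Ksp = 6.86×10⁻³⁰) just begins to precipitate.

5.68×10⁻¹² M

The threshold for precipitation is Q = Ksp.
Ba₃(PO₄)₂(s) ⇌ 3 Ba²⁺(aq) + 2 PO₄³⁻(aq)
Ksp = [Ba²⁺]^3[PO₄³⁻]^2 = [PO₄³⁻]^2(5.97×10⁻³)^3
[PO₄³⁻]^2 = 6.86×10⁻³⁰ / (5.97×10⁻³)^3 = 3.22×10⁻²³
[PO₄³⁻] = 5.68×10⁻¹² mol L⁻¹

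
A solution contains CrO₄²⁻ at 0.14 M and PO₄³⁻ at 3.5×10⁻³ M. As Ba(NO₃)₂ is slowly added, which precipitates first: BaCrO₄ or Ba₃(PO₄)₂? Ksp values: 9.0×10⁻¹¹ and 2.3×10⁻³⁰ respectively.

Each salt precipitates once Q = Ksp for that salt.
For BaCrO₄: [Ba²⁺] = (Ksp/[CrO₄²⁻]) = 6.4×10⁻¹⁰ M
For Ba₃(PO₄)₂: [Ba²⁺] = (Ksp/[PO₄³⁻]^2)^(1/3) = 5.7×10⁻⁹ M
BaCrO₄ requires the lower [Ba²⁺], so it precipitates first.

BaCrO₄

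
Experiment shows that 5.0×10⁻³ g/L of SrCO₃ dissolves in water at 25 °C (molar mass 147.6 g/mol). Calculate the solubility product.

Ksp = 1.1×10⁻⁹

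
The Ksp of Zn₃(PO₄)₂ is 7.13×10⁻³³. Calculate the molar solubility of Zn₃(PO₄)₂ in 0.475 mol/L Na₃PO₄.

1.05×10⁻¹¹ M

Zn₃(PO₄)₂(s) ⇌ 3 Zn²⁺(aq) + 2 PO₄³⁻(aq)
With PO₄³⁻ already at 0.475 mol/L and s small, take [PO₄³⁻] ≈ 0.475 mol/L and [Zn²⁺] = 3s.
Ksp = [Zn²⁺]^3[PO₄³⁻]^2 = (3s)^3(0.475)^2
(3s)^3 = 7.13×10⁻³³ / (0.475)^2 = 3.16×10⁻³²
s = 1.05×10⁻¹¹ mol/L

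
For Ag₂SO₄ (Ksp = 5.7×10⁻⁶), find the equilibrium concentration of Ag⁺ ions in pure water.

2.3×10⁻² M

Ag₂SO₄(s) ⇌ 2 Ag⁺(aq) + SO₄²⁻(aq)
If s mol/L of Ag₂SO₄ dissolves, [Ag⁺] = 2s and [SO₄²⁻] = s.
Ksp = [Ag⁺]^2[SO₄²⁻] = (2s)^2 · s = 4s^3 = 5.7×10⁻⁶
s = 1.1×10⁻² mol/L
[Ag⁺] = 2s = 2.3×10⁻² mol/L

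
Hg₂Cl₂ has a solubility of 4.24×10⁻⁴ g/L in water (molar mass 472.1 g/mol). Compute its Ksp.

Molar solubility s = (4.24×10⁻⁴ g/L) / (472.1 g/mol) = 8.9811×10⁻⁷ mol/L
Hg₂Cl₂(s) ⇌ Hg₂²⁺(aq) + 2 Cl⁻(aq)
With molar solubility s: [Hg₂²⁺] = s, [Cl⁻] = 2s.
Ksp = [Hg₂²⁺][Cl⁻]^2 = s · (2s)^2 = 4s^3
Ksp = 4 × (8.9811×10⁻⁷)^3 = 2.90×10⁻¹⁸

Ksp = 2.90×10⁻¹⁸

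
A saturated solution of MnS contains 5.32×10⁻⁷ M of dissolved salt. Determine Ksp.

MnS(s) ⇌ Mn²⁺(aq) + S²⁻(aq)
With molar solubility s: [Mn²⁺] = s, [S²⁻] = s.
Ksp = [Mn²⁺][S²⁻] = s · s = s^2
Ksp = (5.32×10⁻⁷)^2 = 2.83×10⁻¹³

Ksp = 2.83×10⁻¹³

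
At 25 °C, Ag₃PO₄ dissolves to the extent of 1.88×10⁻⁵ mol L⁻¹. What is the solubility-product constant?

Ag₃PO₄(s) ⇌ 3 Ag⁺(aq) + PO₄³⁻(aq)
For each mole of Ag₃PO₄ that dissolves per liter, [Ag⁺] = 3s and [PO₄³⁻] = s; let s denote this solubility.
Ksp = [Ag⁺]^3[PO₄³⁻] = (3s)^3 · s = 27s^4
Ksp = 27 × (1.88×10⁻⁵)^4 = 3.37×10⁻¹⁸

Ksp = 3.37×10⁻¹⁸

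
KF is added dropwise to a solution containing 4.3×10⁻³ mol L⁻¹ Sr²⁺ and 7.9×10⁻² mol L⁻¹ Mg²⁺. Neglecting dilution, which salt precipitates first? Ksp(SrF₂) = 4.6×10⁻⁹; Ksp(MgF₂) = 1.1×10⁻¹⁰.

MgF₂

The threshold for precipitation is Q = Ksp.
For SrF₂: [F⁻] = (Ksp/[Sr²⁺])^(1/2) = 1.0×10⁻³ mol L⁻¹
For MgF₂: [F⁻] = (Ksp/[Mg²⁺])^(1/2) = 3.7×10⁻⁵ mol L⁻¹
Since MgF₂ needs less F⁻ to reach saturation, it precipitates first.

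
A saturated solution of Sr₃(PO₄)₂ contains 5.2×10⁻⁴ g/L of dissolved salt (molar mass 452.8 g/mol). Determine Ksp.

Molar solubility s = (5.2×10⁻⁴ g/L) / (452.8 g/mol) = 1.148×10⁻⁶ mol/L
Sr₃(PO₄)₂(s) ⇌ 3 Sr²⁺(aq) + 2 PO₄³⁻(aq)
With molar solubility s: [Sr²⁺] = 3s, [PO₄³⁻] = 2s.
Ksp = [Sr²⁺]^3[PO₄³⁻]^2 = (3s)^3 · (2s)^2 = 108s^5
Ksp = 108 × (1.148×10⁻⁶)^5 = 2.2×10⁻²⁸

Ksp = 2.2×10⁻²⁸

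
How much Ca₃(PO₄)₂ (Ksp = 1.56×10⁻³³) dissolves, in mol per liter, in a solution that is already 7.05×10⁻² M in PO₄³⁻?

Ca₃(PO₄)₂(s) ⇌ 3 Ca²⁺(aq) + 2 PO₄³⁻(aq)
With PO₄³⁻ already at 7.05×10⁻² M and s small, take [PO₄³⁻] ≈ 7.05×10⁻² M and [Ca²⁺] = 3s.
Ksp = [Ca²⁺]^3[PO₄³⁻]^2 = (3s)^3(7.05×10⁻²)^2
(3s)^3 = 1.56×10⁻³³ / (7.05×10⁻²)^2 = 3.14×10⁻³¹
s = 2.27×10⁻¹¹ M

2.27×10⁻¹¹ M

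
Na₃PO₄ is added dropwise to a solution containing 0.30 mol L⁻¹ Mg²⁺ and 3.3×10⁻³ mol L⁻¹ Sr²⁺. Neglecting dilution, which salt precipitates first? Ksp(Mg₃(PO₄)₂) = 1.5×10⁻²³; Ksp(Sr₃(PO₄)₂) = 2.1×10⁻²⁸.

Mg₃(PO₄)₂

A salt starts to precipitate once the ion product Q reaches its Ksp.
For Mg₃(PO₄)₂: [PO₄³⁻] = (Ksp/[Mg²⁺]^3)^(1/2) = 2.4×10⁻¹¹ mol L⁻¹
For Sr₃(PO₄)₂: [PO₄³⁻] = (Ksp/[Sr²⁺]^3)^(1/2) = 7.6×10⁻¹¹ mol L⁻¹
Since Mg₃(PO₄)₂ needs less PO₄³⁻ to reach saturation, it precipitates first.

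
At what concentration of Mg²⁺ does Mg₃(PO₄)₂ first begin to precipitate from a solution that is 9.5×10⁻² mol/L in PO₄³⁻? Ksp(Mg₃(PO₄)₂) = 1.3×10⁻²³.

1.1×10⁻⁷ M

Precipitation begins when Q = Ksp.
Mg₃(PO₄)₂(s) ⇌ 3 Mg²⁺(aq) + 2 PO₄³⁻(aq)
Ksp = [Mg²⁺]^3[PO₄³⁻]^2 = [Mg²⁺]^3(9.5×10⁻²)^2
[Mg²⁺]^3 = 1.3×10⁻²³ / (9.5×10⁻²)^2 = 1.4×10⁻²¹
[Mg²⁺] = 1.1×10⁻⁷ mol/L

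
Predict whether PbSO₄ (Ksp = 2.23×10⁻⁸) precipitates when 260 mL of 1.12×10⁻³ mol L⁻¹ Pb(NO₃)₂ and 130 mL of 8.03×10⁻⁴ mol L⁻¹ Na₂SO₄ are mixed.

Yes

The combined volume is 390 mL.
[Pb²⁺] = (1.12×10⁻³)(260)/390 = 7.47×10⁻⁴ mol L⁻¹
[SO₄²⁻] = (8.03×10⁻⁴)(130)/390 = 2.68×10⁻⁴ mol L⁻¹
Q = [Pb²⁺][SO₄²⁻] = 2.00×10⁻⁷
Because Q > Ksp (2.00×10⁻⁷ vs 2.23×10⁻⁸), a precipitate of PbSO₄ forms.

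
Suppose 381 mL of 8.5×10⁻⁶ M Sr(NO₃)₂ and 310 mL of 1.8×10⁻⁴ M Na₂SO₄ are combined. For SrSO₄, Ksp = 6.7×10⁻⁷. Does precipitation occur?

No

After mixing, V = 381 mL + 310 mL = 691 mL.
[Sr²⁺] = (8.5×10⁻⁶)(381)/691 = 4.7×10⁻⁶ M
[SO₄²⁻] = (1.8×10⁻⁴)(310)/691 = 8.1×10⁻⁵ M
Q = [Sr²⁺][SO₄²⁻] = 3.8×10⁻¹⁰
Q = 3.8×10⁻¹⁰ < Ksp = 6.7×10⁻⁷, so the solution is unsaturated and no precipitate forms.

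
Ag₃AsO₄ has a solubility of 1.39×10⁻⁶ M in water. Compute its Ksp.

Ag₃AsO₄(s) ⇌ 3 Ag⁺(aq) + AsO₄³⁻(aq)
Let s be the molar solubility. Then [Ag⁺] = 3s and [AsO₄³⁻] = s.
Ksp = [Ag⁺]^3[AsO₄³⁻] = (3s)^3 · s = 27s^4
Ksp = 27 × (1.39×10⁻⁶)^4 = 1.01×10⁻²²

Ksp = 1.01×10⁻²²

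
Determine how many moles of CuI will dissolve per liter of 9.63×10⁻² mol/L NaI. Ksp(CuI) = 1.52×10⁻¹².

1.58×10⁻¹¹ M

CuI(s) ⇌ Cu⁺(aq) + I⁻(aq)
The solution already contains I⁻ at 9.63×10⁻² mol/L. Let s be the molar solubility of CuI.
[I⁻] ≈ 9.63×10⁻² mol/L (common ion dominates); [Cu⁺] = s.
Ksp = [Cu⁺][I⁻] = s(9.63×10⁻²)
s = 1.52×10⁻¹² / (9.63×10⁻²) = 1.58×10⁻¹¹
s = 1.58×10⁻¹¹ mol/L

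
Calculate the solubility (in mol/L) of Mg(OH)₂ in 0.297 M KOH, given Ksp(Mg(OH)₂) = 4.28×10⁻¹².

Mg(OH)₂(s) ⇌ Mg²⁺(aq) + 2 OH⁻(aq)
OH⁻ is already present at 0.297 M. If s mol/L of Mg(OH)₂ dissolves, [Mg²⁺] = s while [OH⁻] ≈ 0.297 M.
Ksp = [Mg²⁺][OH⁻]^2 = s(0.297)^2
s = 4.28×10⁻¹² / (0.297)^2 = 4.85×10⁻¹¹
s = 4.85×10⁻¹¹ M

4.85×10⁻¹¹ M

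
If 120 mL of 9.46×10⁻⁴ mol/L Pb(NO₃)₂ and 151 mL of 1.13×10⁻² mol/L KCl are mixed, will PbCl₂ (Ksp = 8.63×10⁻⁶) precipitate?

The combined volume is 271 mL.
[Pb²⁺] = (9.46×10⁻⁴)(120)/271 = 4.19×10⁻⁴ mol/L
[Cl⁻] = (1.13×10⁻²)(151)/271 = 6.30×10⁻³ mol/L
Q = [Pb²⁺][Cl⁻]^2 = 1.66×10⁻⁸
Q = 1.66×10⁻⁸ < Ksp = 8.63×10⁻⁶, so the solution is unsaturated and no precipitate forms.

No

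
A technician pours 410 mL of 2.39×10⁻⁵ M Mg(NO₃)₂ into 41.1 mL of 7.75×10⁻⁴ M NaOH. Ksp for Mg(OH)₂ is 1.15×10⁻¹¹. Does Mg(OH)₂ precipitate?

No

The combined volume is 451.1 mL.
[Mg²⁺] = (2.39×10⁻⁵)(410)/451.1 = 2.17×10⁻⁵ M
[OH⁻] = (7.75×10⁻⁴)(41.1)/451.1 = 7.06×10⁻⁵ M
Q = [Mg²⁺][OH⁻]^2 = 1.08×10⁻¹³
Since Q (1.08×10⁻¹³) is less than Ksp (1.15×10⁻¹¹), no Mg(OH)₂ precipitates.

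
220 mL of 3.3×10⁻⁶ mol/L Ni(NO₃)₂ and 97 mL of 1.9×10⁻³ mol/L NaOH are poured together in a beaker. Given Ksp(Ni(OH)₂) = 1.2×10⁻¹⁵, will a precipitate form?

Yes

Total volume after mixing = 220 + 97 = 317 mL.
[Ni²⁺] = (3.3×10⁻⁶)(220)/317 = 2.3×10⁻⁶ mol/L
[OH⁻] = (1.9×10⁻³)(97)/317 = 5.8×10⁻⁴ mol/L
Q = [Ni²⁺][OH⁻]^2 = 7.7×10⁻¹³
Because Q > Ksp (7.7×10⁻¹³ vs 1.2×10⁻¹⁵), a precipitate of Ni(OH)₂ forms.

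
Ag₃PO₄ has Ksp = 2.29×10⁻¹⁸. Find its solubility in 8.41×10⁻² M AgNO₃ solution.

3.85×10⁻¹⁵ M

Ag₃PO₄(s) ⇌ 3 Ag⁺(aq) + PO₄³⁻(aq)
Ag⁺ is already present at 8.41×10⁻² M. If s mol/L of Ag₃PO₄ dissolves, [PO₄³⁻] = s while [Ag⁺] ≈ 8.41×10⁻² M.
Ksp = [Ag⁺]^3[PO₄³⁻] = (8.41×10⁻²)^3s
s = 2.29×10⁻¹⁸ / (8.41×10⁻²)^3 = 3.85×10⁻¹⁵
s = 3.85×10⁻¹⁵ M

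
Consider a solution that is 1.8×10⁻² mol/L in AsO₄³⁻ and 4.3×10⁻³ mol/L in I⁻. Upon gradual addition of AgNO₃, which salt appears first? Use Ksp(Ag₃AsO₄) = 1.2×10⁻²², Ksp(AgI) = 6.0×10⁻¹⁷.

Precipitation begins when Q = Ksp.
For Ag₃AsO₄: [Ag⁺] = (Ksp/[AsO₄³⁻])^(1/3) = 1.9×10⁻⁷ mol/L
For AgI: [Ag⁺] = (Ksp/[I⁻]) = 1.4×10⁻¹⁴ mol/L
AgI requires the lower [Ag⁺], so it precipitates first.

AgI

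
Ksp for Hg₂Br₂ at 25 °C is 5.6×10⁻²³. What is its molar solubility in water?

2.4×10⁻⁸ M

Hg₂Br₂(s) ⇌ Hg₂²⁺(aq) + 2 Br⁻(aq)
Let s be the molar solubility. Then [Hg₂²⁺] = s and [Br⁻] = 2s.
Ksp = [Hg₂²⁺][Br⁻]^2 = s · (2s)^2 = 4s^3
4s^3 = 5.6×10⁻²³  ⇒  s^3 = 1.4×10⁻²³
s = (1.4×10⁻²³)^(1/3) = 2.4×10⁻⁸ M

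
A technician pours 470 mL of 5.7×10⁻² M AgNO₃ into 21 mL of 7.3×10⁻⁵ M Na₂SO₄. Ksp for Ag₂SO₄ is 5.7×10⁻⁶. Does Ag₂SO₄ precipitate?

No

The combined volume is 491 mL.
[Ag⁺] = (5.7×10⁻²)(470)/491 = 5.5×10⁻² M
[SO₄²⁻] = (7.3×10⁻⁵)(21)/491 = 3.1×10⁻⁶ M
Q = [Ag⁺]^2[SO₄²⁻] = 9.3×10⁻⁹
Q < Ksp (9.3×10⁻⁹ vs 5.7×10⁻⁶); the solution remains unsaturated and no precipitate forms.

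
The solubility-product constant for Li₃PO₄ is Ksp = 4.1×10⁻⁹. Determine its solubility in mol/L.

3.5×10⁻³ M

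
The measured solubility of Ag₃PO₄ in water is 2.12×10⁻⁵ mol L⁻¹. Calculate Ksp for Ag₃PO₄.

Ag₃PO₄(s) ⇌ 3 Ag⁺(aq) + PO₄³⁻(aq)
Call the molar solubility s, so that [Ag⁺] = 3s and [PO₄³⁻] = s.
Ksp = [Ag⁺]^3[PO₄³⁻] = (3s)^3 · s = 27s^4
Ksp = 27 × (2.12×10⁻⁵)^4 = 5.45×10⁻¹⁸

Ksp = 5.45×10⁻¹⁸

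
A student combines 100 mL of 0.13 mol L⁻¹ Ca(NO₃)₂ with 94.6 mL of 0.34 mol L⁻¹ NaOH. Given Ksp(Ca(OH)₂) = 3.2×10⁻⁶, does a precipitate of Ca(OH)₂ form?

Yes

After mixing, V = 100 mL + 94.6 mL = 194.6 mL.
[Ca²⁺] = (0.13)(100)/194.6 = 6.7×10⁻² mol L⁻¹
[OH⁻] = (0.34)(94.6)/194.6 = 0.17 mol L⁻¹
Q = [Ca²⁺][OH⁻]^2 = 1.8×10⁻³
Q = 1.8×10⁻³ > Ksp = 3.2×10⁻⁶, so the solution is supersaturated and Ca(OH)₂ precipitates.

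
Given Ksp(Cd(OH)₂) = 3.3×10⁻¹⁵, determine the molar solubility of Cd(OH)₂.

9.4×10⁻⁶ M

Cd(OH)₂(s) ⇌ Cd²⁺(aq) + 2 OH⁻(aq)
For each mole of Cd(OH)₂ that dissolves per liter, [Cd²⁺] = s and [OH⁻] = 2s; let s denote this solubility.
Ksp = [Cd²⁺][OH⁻]^2 = s · (2s)^2 = 4s^3
4s^3 = 3.3×10⁻¹⁵  ⇒  s^3 = 8.3×10⁻¹⁶
Taking the 3rd root, s = 9.4×10⁻⁶ M.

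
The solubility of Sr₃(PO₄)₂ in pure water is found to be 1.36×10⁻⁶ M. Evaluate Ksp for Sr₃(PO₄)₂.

Sr₃(PO₄)₂(s) ⇌ 3 Sr²⁺(aq) + 2 PO₄³⁻(aq)
If s mol/L of Sr₃(PO₄)₂ dissolves, [Sr²⁺] = 3s and [PO₄³⁻] = 2s.
Ksp = [Sr²⁺]^3[PO₄³⁻]^2 = (3s)^3 · (2s)^2 = 108s^5
Ksp = 108 × (1.36×10⁻⁶)^5 = 5.02×10⁻²⁸

Ksp = 5.02×10⁻²⁸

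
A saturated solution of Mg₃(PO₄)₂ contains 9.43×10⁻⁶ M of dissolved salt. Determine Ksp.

Mg₃(PO₄)₂(s) ⇌ 3 Mg²⁺(aq) + 2 PO₄³⁻(aq)
If s mol/L of Mg₃(PO₄)₂ dissolves, [Mg²⁺] = 3s and [PO₄³⁻] = 2s.
Ksp = [Mg²⁺]^3[PO₄³⁻]^2 = (3s)^3 · (2s)^2 = 108s^5
Ksp = 108 × (9.43×10⁻⁶)^5 = 8.05×10⁻²⁴

Ksp = 8.05×10⁻²⁴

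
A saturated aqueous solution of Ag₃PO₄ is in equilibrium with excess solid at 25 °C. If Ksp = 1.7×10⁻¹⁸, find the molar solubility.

Ag₃PO₄(s) ⇌ 3 Ag⁺(aq) + PO₄³⁻(aq)
For each mole of Ag₃PO₄ that dissolves per liter, [Ag⁺] = 3s and [PO₄³⁻] = s; let s denote this solubility.
Ksp = [Ag⁺]^3[PO₄³⁻] = (3s)^3 · s = 27s^4
27s^4 = 1.7×10⁻¹⁸  ⇒  s^4 = 6.3×10⁻²⁰
s = (6.3×10⁻²⁰)^(1/4) = 1.6×10⁻⁵ mol L⁻¹

1.6×10⁻⁵ M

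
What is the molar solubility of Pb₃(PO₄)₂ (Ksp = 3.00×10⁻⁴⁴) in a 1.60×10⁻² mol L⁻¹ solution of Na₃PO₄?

Pb₃(PO₄)₂(s) ⇌ 3 Pb²⁺(aq) + 2 PO₄³⁻(aq)
The solution already contains PO₄³⁻ at 1.60×10⁻² mol L⁻¹. Let s be the molar solubility of Pb₃(PO₄)₂.
[PO₄³⁻] ≈ 1.60×10⁻² mol L⁻¹ (common ion dominates); [Pb²⁺] = 3s.
Ksp = [Pb²⁺]^3[PO₄³⁻]^2 = (3s)^3(1.60×10⁻²)^2
(3s)^3 = 3.00×10⁻⁴⁴ / (1.60×10⁻²)^2 = 1.17×10⁻⁴⁰
s = 1.63×10⁻¹⁴ mol L⁻¹

1.63×10⁻¹⁴ M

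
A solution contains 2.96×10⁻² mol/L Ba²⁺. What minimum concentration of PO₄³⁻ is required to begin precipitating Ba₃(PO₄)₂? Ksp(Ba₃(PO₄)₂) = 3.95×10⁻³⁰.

3.90×10⁻¹³ M

The threshold for precipitation is Q = Ksp.
Ba₃(PO₄)₂(s) ⇌ 3 Ba²⁺(aq) + 2 PO₄³⁻(aq)
Ksp = [Ba²⁺]^3[PO₄³⁻]^2 = [PO₄³⁻]^2(2.96×10⁻²)^3
[PO₄³⁻]^2 = 3.95×10⁻³⁰ / (2.96×10⁻²)^3 = 1.52×10⁻²⁵
[PO₄³⁻] = 3.90×10⁻¹³ mol/L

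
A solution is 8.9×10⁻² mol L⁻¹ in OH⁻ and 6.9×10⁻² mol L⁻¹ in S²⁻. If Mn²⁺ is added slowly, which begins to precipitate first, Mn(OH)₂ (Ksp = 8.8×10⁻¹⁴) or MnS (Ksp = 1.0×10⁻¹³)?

MnS

The threshold for precipitation is Q = Ksp.
For Mn(OH)₂: [Mn²⁺] = (Ksp/[OH⁻]^2) = 1.1×10⁻¹¹ mol L⁻¹
For MnS: [Mn²⁺] = (Ksp/[S²⁻]) = 1.4×10⁻¹² mol L⁻¹
The smaller threshold [Mn²⁺] is reached first, so MnS precipitates first.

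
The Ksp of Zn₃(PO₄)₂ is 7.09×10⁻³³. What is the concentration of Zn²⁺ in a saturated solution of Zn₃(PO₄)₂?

Zn₃(PO₄)₂(s) ⇌ 3 Zn²⁺(aq) + 2 PO₄³⁻(aq)
If s mol/L of Zn₃(PO₄)₂ dissolves, [Zn²⁺] = 3s and [PO₄³⁻] = 2s.
Ksp = [Zn²⁺]^3[PO₄³⁻]^2 = (3s)^3 · (2s)^2 = 108s^5 = 7.09×10⁻³³
s = 1.46×10⁻⁷ mol/L
[Zn²⁺] = 3s = 4.37×10⁻⁷ mol/L

4.37×10⁻⁷ M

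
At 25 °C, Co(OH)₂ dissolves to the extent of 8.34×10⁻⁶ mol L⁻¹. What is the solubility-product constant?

Ksp = 2.32×10⁻¹⁵

Co(OH)₂(s) ⇌ Co²⁺(aq) + 2 OH⁻(aq)
With molar solubility s: [Co²⁺] = s, [OH⁻] = 2s.
Ksp = [Co²⁺][OH⁻]^2 = s · (2s)^2 = 4s^3
Ksp = 4 × (8.34×10⁻⁶)^3 = 2.32×10⁻¹⁵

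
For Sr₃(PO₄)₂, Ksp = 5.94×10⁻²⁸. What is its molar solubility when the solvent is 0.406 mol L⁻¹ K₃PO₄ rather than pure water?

5.11×10⁻¹⁰ M

Sr₃(PO₄)₂(s) ⇌ 3 Sr²⁺(aq) + 2 PO₄³⁻(aq)
The solution already contains PO₄³⁻ at 0.406 mol L⁻¹. Let s be the molar solubility of Sr₃(PO₄)₂.
[PO₄³⁻] ≈ 0.406 mol L⁻¹ (common ion dominates); [Sr²⁺] = 3s.
Ksp = [Sr²⁺]^3[PO₄³⁻]^2 = (3s)^3(0.406)^2
(3s)^3 = 5.94×10⁻²⁸ / (0.406)^2 = 3.60×10⁻²⁷
s = 5.11×10⁻¹⁰ mol L⁻¹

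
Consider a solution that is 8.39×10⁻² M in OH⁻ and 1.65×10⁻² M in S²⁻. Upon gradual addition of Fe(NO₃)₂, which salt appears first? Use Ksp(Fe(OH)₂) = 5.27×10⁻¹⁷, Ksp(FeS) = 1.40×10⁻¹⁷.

FeS

Each salt precipitates once Q = Ksp for that salt.
For Fe(OH)₂: [Fe²⁺] = (Ksp/[OH⁻]^2) = 7.49×10⁻¹⁵ M
For FeS: [Fe²⁺] = (Ksp/[S²⁻]) = 8.48×10⁻¹⁶ M
Since FeS needs less Fe²⁺ to reach saturation, it precipitates first.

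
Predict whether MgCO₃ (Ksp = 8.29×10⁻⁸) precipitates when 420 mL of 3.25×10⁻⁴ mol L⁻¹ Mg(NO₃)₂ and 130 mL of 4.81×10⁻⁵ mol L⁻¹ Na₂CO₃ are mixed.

No

Total volume after mixing = 420 + 130 = 550 mL.
[Mg²⁺] = (3.25×10⁻⁴)(420)/550 = 2.48×10⁻⁴ mol L⁻¹
[CO₃²⁻] = (4.81×10⁻⁵)(130)/550 = 1.14×10⁻⁵ mol L⁻¹
Q = [Mg²⁺][CO₃²⁻] = 2.82×10⁻⁹
Q = 2.82×10⁻⁹ < Ksp = 8.29×10⁻⁸, so the solution is unsaturated and no precipitate forms.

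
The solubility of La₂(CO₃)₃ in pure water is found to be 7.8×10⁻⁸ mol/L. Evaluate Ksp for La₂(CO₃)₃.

La₂(CO₃)₃(s) ⇌ 2 La³⁺(aq) + 3 CO₃²⁻(aq)
With molar solubility s: [La³⁺] = 2s, [CO₃²⁻] = 3s.
Ksp = [La³⁺]^2[CO₃²⁻]^3 = (2s)^2 · (3s)^3 = 108s^5
Ksp = 108 × (7.8×10⁻⁸)^5 = 3.1×10⁻³⁴

Ksp = 3.1×10⁻³⁴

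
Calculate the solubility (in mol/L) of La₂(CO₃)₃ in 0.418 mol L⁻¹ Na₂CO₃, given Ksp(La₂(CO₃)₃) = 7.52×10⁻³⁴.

5.07×10⁻¹⁷ M

La₂(CO₃)₃(s) ⇌ 2 La³⁺(aq) + 3 CO₃²⁻(aq)
Let s be the solubility of La₂(CO₃)₃ here. The common ion gives [CO₃²⁻] ≈ 0.418 mol L⁻¹, and [La³⁺] = 2s.
Ksp = [La³⁺]^2[CO₃²⁻]^3 = (2s)^2(0.418)^3
(2s)^2 = 7.52×10⁻³⁴ / (0.418)^3 = 1.03×10⁻³²
s = 5.07×10⁻¹⁷ mol L⁻¹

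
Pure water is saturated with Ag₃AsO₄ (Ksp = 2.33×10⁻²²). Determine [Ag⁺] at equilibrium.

5.14×10⁻⁶ M

Ag₃AsO₄(s) ⇌ 3 Ag⁺(aq) + AsO₄³⁻(aq)
With molar solubility s: [Ag⁺] = 3s, [AsO₄³⁻] = s.
Ksp = [Ag⁺]^3[AsO₄³⁻] = (3s)^3 · s = 27s^4 = 2.33×10⁻²²
s = 1.71×10⁻⁶ M
[Ag⁺] = 3s = 5.14×10⁻⁶ M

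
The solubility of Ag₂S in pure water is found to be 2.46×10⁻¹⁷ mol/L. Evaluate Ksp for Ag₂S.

Ksp = 5.95×10⁻⁵⁰

Ag₂S(s) ⇌ 2 Ag⁺(aq) + S²⁻(aq)
For each mole of Ag₂S that dissolves per liter, [Ag⁺] = 2s and [S²⁻] = s; let s denote this solubility.
Ksp = [Ag⁺]^2[S²⁻] = (2s)^2 · s = 4s^3
Ksp = 4 × (2.46×10⁻¹⁷)^3 = 5.95×10⁻⁵⁰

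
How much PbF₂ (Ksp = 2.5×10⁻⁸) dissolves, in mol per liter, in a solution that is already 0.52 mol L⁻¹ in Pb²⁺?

PbF₂(s) ⇌ Pb²⁺(aq) + 2 F⁻(aq)
The solution already contains Pb²⁺ at 0.52 mol L⁻¹. Let s be the molar solubility of PbF₂.
[Pb²⁺] ≈ 0.52 mol L⁻¹ (common ion dominates); [F⁻] = 2s.
Ksp = [Pb²⁺][F⁻]^2 = (0.52)(2s)^2
(2s)^2 = 2.5×10⁻⁸ / (0.52) = 4.8×10⁻⁸
s = 1.1×10⁻⁴ mol L⁻¹

1.1×10⁻⁴ M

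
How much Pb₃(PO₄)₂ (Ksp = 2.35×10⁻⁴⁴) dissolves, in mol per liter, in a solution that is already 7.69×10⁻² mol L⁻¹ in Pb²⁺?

Pb₃(PO₄)₂(s) ⇌ 3 Pb²⁺(aq) + 2 PO₄³⁻(aq)
Let s be the solubility of Pb₃(PO₄)₂ here. The common ion gives [Pb²⁺] ≈ 7.69×10⁻² mol L⁻¹, and [PO₄³⁻] = 2s.
Ksp = [Pb²⁺]^3[PO₄³⁻]^2 = (7.69×10⁻²)^3(2s)^2
(2s)^2 = 2.35×10⁻⁴⁴ / (7.69×10⁻²)^3 = 5.17×10⁻⁴¹
s = 3.59×10⁻²¹ mol L⁻¹

3.59×10⁻²¹ M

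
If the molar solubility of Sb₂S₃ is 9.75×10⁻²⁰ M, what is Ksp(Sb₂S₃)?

Ksp = 9.52×10⁻⁹⁴

Sb₂S₃(s) ⇌ 2 Sb³⁺(aq) + 3 S²⁻(aq)
If s mol/L of Sb₂S₃ dissolves, [Sb³⁺] = 2s and [S²⁻] = 3s.
Ksp = [Sb³⁺]^2[S²⁻]^3 = (2s)^2 · (3s)^3 = 108s^5
Ksp = 108 × (9.75×10⁻²⁰)^5 = 9.52×10⁻⁹⁴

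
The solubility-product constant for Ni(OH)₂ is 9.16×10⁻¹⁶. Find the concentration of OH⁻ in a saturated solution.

Ni(OH)₂(s) ⇌ Ni²⁺(aq) + 2 OH⁻(aq)
Call the molar solubility s, so that [Ni²⁺] = s and [OH⁻] = 2s.
Ksp = [Ni²⁺][OH⁻]^2 = s · (2s)^2 = 4s^3 = 9.16×10⁻¹⁶
s = 6.12×10⁻⁶ mol L⁻¹
[OH⁻] = 2s = 1.22×10⁻⁵ mol L⁻¹

1.22×10⁻⁵ M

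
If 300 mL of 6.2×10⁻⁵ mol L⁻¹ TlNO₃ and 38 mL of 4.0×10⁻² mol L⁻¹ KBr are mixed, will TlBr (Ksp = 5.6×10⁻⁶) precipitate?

No

After mixing, V = 300 mL + 38 mL = 338 mL.
[Tl⁺] = (6.2×10⁻⁵)(300)/338 = 5.5×10⁻⁵ mol L⁻¹
[Br⁻] = (4.0×10⁻²)(38)/338 = 4.5×10⁻³ mol L⁻¹
Q = [Tl⁺][Br⁻] = 2.5×10⁻⁷
Q = 2.5×10⁻⁷ < Ksp = 5.6×10⁻⁶, so the solution is unsaturated and no precipitate forms.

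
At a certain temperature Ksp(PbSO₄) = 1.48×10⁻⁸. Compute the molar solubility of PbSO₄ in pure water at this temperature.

PbSO₄(s) ⇌ Pb²⁺(aq) + SO₄²⁻(aq)
Let s be the molar solubility. Then [Pb²⁺] = s and [SO₄²⁻] = s.
Ksp = [Pb²⁺][SO₄²⁻] = s · s = s^2
s^2 = 1.48×10⁻⁸
s = 1.22×10⁻⁴ M

1.22×10⁻⁴ M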